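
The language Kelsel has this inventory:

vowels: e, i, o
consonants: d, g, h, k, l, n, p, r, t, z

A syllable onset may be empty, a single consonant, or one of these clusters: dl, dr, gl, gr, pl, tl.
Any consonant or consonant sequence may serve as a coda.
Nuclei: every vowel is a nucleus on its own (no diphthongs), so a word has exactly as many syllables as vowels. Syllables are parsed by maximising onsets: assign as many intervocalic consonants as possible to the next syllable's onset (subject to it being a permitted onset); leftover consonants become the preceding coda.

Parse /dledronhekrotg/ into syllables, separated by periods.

dle.dron.hek.rotg

Vowels present: e, o, e, o; each is a nucleus, giving 4 syllables.
σ1/σ2 boundary: /dr/ — entire cluster is a permitted onset → onset /dr/, coda ∅.
σ2/σ3 boundary: /nh/ — longest licit onset from the right is /h/, leaving /n/ as coda.
σ3/σ4 boundary: /kr/ — longest licit onset from the right is /r/, leaving /k/ as coda.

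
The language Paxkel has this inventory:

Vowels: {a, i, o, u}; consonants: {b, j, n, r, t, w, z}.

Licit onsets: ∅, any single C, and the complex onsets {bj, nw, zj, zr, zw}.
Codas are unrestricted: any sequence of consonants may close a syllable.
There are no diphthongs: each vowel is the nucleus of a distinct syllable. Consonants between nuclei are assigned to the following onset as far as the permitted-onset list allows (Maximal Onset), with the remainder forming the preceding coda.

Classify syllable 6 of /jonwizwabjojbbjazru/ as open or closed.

Nuclei (vowels): o, i, a, o, a, u → 6 syllables.
/o…i/ gap (V1→V2): /nw/ is a licit onset in full, so it all attaches to the next syllable.
/i…a/ gap (V2→V3): /zw/ — entire cluster is a permitted onset → onset /zw/, coda ∅.
/a…o/ gap (V3→V4): cluster /bj/ — /bj/ is itself a permitted onset, so the whole cluster goes right; preceding coda = ∅.
/o…a/ gap (V4→V5): /jbbj/ — longest licit onset from the right is /bj/, leaving /jb/ as coda.
/a…u/ gap (V5→V6): cluster /zr/ — /zr/ is itself a permitted onset, so the whole cluster goes right; preceding coda = ∅.
Result: jo.nwi.zwa.bjojb.bja.zru.
Syllable 6 is /zru/; it ends in its nucleus with no coda, so it is open.

open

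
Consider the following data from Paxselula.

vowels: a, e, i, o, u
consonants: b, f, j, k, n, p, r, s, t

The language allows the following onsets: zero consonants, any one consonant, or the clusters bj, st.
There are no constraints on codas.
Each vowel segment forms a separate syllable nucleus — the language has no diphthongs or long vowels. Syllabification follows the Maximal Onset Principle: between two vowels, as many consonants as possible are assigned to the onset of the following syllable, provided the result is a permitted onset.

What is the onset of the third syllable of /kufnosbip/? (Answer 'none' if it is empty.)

b

Nuclei (vowels): u, o, i → 3 syllables.
/u…o/ gap (V1→V2): /fn/ — longest licit onset from the right is /n/, leaving /f/ as coda.
/o…i/ gap (V2→V3): cluster /sb/ — the longest permitted-onset suffix is /b/; onset = /b/, preceding coda = /s/.
So the parse is kuf.nos.bip.
Syllable 3 is /bip/: onset /b/, nucleus /i/, coda /p/.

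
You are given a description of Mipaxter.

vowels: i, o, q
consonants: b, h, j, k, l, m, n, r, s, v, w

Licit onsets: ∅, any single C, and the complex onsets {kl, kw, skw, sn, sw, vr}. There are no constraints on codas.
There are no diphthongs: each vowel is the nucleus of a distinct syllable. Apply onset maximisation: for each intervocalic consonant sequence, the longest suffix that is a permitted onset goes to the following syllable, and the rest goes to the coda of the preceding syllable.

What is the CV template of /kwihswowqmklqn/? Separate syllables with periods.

CCVC.CCV.CVC.CCVC

The vowels are i, o, q, q — 4 nuclei, so 4 syllables.
/i…o/ gap (V1→V2): /hsw/; trying suffixes from longest down, /sw/ is the first permitted one, so coda /h/ | onset /sw/.
/o…q/ gap (V2→V3): /w/ is a single consonant, so it becomes the next onset.
/q…q/ gap (V3→V4): cluster /mkl/ — the longest permitted-onset suffix is /kl/; onset = /kl/, preceding coda = /m/.
So the parse is kwih.swo.wqm.klqn.
Mapping each syllable to C/V: /kwih/ → CCVC, /swo/ → CCV, /wqm/ → CVC, /klqn/ → CCVC.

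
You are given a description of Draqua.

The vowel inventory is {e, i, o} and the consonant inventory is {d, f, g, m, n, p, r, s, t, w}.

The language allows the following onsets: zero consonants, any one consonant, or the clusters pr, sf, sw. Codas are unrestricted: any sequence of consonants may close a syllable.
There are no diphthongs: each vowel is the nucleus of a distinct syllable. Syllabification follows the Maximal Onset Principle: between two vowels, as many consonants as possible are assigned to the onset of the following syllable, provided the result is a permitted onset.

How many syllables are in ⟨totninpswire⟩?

Vowels present: o, i, i, e; each is a nucleus, giving 4 syllables.

4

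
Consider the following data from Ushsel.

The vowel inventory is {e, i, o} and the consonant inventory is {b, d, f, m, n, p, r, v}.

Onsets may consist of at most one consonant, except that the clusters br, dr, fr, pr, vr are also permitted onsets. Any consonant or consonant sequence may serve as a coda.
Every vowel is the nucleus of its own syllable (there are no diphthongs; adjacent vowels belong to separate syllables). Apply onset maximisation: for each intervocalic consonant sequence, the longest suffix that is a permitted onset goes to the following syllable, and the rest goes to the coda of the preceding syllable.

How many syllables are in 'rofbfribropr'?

Vowels present: o, i, o; each is a nucleus, giving 3 syllables.

3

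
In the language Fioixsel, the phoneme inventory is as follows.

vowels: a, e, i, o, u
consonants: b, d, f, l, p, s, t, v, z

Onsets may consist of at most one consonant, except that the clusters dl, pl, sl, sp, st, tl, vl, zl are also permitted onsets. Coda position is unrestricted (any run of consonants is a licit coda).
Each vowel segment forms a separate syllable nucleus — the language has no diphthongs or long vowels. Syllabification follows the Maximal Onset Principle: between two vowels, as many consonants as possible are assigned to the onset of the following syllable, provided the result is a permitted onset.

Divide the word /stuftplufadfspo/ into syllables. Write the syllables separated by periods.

stuft.plu.fadf.spo

The vowels are u, u, a, o — 4 nuclei, so 4 syllables.
Between /u/ (V1) and /u/ (V2): /ftpl/ splits as /ft/ + /pl/ (/pl/ is the longest suffix that is a licit onset).
Between /u/ (V2) and /a/ (V3): just /f/ — single C goes to the following onset.
Between /a/ (V3) and /o/ (V4): /dfsp/; trying suffixes from longest down, /sp/ is the first permitted one, so coda /df/ | onset /sp/.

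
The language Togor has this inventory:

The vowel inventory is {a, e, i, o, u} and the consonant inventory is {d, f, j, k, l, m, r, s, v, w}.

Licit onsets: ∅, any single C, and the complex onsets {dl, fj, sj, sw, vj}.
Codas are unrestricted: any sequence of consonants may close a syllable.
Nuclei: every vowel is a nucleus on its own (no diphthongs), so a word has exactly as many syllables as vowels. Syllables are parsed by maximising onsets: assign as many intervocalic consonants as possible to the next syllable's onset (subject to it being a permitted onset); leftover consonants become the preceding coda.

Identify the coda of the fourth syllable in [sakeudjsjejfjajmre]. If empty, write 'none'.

j

Vowels present: a, e, u, e, a, e; each is a nucleus, giving 6 syllables.
/a…e/ gap (V1→V2): just /k/ — single C goes to the following onset.
/e…u/ gap (V2→V3): no consonants, so the boundary falls immediately after /e/.
/u…e/ gap (V3→V4): /djsj/ — longest licit onset from the right is /sj/, leaving /dj/ as coda.
/e…a/ gap (V4→V5): /jfj/ splits as /j/ + /fj/ (/fj/ is the longest suffix that is a licit onset).
/a…e/ gap (V5→V6): /jmr/; trying suffixes from longest down, /r/ is the first permitted one, so coda /jm/ | onset /r/.
Putting it together: sa.ke.udj.sjej.fjajm.re.
Syllable 4 is /sjej/: onset /sj/, nucleus /e/, coda /j/.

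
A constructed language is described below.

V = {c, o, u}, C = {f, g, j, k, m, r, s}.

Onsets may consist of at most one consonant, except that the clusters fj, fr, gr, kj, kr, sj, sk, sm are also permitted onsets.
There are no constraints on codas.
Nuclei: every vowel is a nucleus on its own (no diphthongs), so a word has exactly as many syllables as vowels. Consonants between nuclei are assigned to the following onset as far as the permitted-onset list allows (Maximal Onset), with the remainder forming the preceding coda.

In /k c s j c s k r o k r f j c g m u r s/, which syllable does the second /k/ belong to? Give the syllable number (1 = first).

3

Nuclei (vowels): c, c, o, c, u → 5 syllables.
Between /c/ (V1) and /c/ (V2): cluster /sj/ — /sj/ is itself a permitted onset, so the whole cluster goes right; preceding coda = ∅.
Between /c/ (V2) and /o/ (V3): /skr/ — longest licit onset from the right is /kr/, leaving /s/ as coda.
Between /o/ (V3) and /c/ (V4): /krfj/ splits as /kr/ + /fj/ (/fj/ is the longest suffix that is a licit onset).
Between /c/ (V4) and /u/ (V5): /gm/; trying suffixes from longest down, /m/ is the first permitted one, so coda /g/ | onset /m/.
Syllabification: kc.sjcs.krokr.fjcg.murs.
The second /k/ is in the onset of syllable 3 (/krokr/).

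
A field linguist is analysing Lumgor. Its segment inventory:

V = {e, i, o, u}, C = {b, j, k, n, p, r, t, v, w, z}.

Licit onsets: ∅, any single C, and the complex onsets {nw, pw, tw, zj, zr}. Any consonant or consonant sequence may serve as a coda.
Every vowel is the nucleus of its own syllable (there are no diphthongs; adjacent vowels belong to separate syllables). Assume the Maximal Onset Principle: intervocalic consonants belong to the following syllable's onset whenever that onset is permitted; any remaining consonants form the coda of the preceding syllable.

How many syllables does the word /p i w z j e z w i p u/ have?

Vowels present: i, e, i, u; each is a nucleus, giving 4 syllables.

4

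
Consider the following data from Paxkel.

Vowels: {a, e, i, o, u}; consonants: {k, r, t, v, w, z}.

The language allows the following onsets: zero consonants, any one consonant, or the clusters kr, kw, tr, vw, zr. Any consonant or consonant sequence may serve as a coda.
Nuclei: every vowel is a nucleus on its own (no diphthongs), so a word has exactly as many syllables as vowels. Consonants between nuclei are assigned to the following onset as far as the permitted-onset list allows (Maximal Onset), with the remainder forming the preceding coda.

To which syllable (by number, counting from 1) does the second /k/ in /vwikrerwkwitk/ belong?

3

The vowels are i, e, i — 3 nuclei, so 3 syllables.
/i…e/ gap (V1→V2): /kr/ is a licit onset in full, so it all attaches to the next syllable.
/e…i/ gap (V2→V3): /rwkw/ — longest licit onset from the right is /kw/, leaving /rw/ as coda.
Result: vwi.krerw.kwitk.
The second /k/ is in the onset of syllable 3 (/kwitk/).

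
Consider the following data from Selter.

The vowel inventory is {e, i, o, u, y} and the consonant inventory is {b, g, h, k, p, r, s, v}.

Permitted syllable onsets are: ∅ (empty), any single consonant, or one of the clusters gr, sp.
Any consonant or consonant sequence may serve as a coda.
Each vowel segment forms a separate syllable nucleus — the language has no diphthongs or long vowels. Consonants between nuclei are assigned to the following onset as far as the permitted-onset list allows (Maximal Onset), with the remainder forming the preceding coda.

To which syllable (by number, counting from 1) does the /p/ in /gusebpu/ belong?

Nuclei (vowels): u, e, u → 3 syllables.
/u…e/ gap (V1→V2): /s/ → onset of the next syllable (single consonants are always licit onsets).
/e…u/ gap (V2→V3): cluster /bp/ — the longest permitted-onset suffix is /p/; onset = /p/, preceding coda = /b/.
Syllabification: gu.seb.pu.
The /p/ is in the onset of syllable 3 (/pu/).

3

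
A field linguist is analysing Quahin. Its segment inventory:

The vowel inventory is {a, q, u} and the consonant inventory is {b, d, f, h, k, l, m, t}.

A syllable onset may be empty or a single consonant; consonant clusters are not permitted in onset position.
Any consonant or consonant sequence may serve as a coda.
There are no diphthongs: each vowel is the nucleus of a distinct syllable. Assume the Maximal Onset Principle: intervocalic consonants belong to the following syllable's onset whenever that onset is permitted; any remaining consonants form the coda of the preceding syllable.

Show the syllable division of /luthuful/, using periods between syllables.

lut.hu.ful

Nuclei (vowels): u, u, u → 3 syllables.
V1 /u/ – V2 /u/: /th/ splits as /t/ + /h/ (/h/ is the longest suffix that is a licit onset).
V2 /u/ – V3 /u/: just /f/ — single C goes to the following onset.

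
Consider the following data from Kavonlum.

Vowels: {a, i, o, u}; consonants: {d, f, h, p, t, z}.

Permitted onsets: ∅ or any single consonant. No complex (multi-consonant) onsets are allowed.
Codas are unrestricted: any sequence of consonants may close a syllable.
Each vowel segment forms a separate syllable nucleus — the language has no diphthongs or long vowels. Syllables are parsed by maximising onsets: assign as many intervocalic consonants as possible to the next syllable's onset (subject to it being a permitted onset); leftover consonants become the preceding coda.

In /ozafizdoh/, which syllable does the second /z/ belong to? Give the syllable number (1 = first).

The vowels are o, a, i, o — 4 nuclei, so 4 syllables.
Between /o/ (V1) and /a/ (V2): /z/ → onset of the next syllable (single consonants are always licit onsets).
Between /a/ (V2) and /i/ (V3): just /f/ — single C goes to the following onset.
Between /i/ (V3) and /o/ (V4): cluster /zd/ — the longest permitted-onset suffix is /d/; onset = /d/, preceding coda = /z/.
So the parse is o.za.fiz.doh.
The second /z/ is in the coda of syllable 3 (/fiz/).

3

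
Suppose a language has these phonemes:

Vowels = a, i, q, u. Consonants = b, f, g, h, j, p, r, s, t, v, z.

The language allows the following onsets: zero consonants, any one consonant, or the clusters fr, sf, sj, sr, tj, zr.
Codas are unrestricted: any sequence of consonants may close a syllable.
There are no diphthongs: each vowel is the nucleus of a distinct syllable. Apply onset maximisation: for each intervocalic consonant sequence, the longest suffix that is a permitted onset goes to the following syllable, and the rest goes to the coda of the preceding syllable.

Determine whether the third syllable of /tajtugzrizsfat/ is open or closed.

Vowels present: a, u, i, a; each is a nucleus, giving 4 syllables.
/a…u/ gap (V1→V2): /jt/; trying suffixes from longest down, /t/ is the first permitted one, so coda /j/ | onset /t/.
/u…i/ gap (V2→V3): cluster /gzr/ — the longest permitted-onset suffix is /zr/; onset = /zr/, preceding coda = /g/.
/i…a/ gap (V3→V4): cluster /zsf/ — the longest permitted-onset suffix is /sf/; onset = /sf/, preceding coda = /z/.
Result: taj.tug.zriz.sfat.
Syllable 3 is /zriz/ with coda /z/, so it is closed.

closed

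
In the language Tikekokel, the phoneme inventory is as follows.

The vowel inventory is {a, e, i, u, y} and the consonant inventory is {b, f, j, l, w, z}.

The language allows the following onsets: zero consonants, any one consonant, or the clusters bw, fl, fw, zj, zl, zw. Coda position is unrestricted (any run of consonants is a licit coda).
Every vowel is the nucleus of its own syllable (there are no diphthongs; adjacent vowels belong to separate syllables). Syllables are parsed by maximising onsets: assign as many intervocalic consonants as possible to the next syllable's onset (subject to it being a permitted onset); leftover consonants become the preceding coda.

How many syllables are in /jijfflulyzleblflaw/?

5

Nuclei (vowels): i, u, y, e, a → 5 syllables.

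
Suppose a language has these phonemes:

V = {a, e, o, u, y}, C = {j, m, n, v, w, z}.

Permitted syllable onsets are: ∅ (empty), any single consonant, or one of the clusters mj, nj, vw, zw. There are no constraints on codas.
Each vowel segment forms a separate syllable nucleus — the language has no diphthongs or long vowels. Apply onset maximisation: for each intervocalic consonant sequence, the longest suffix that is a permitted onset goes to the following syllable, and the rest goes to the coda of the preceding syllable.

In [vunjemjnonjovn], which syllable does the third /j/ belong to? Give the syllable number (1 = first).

The vowels are u, e, o, o — 4 nuclei, so 4 syllables.
V1 /u/ – V2 /e/: /nj/ is a licit onset in full, so it all attaches to the next syllable.
V2 /e/ – V3 /o/: /mjn/ — longest licit onset from the right is /n/, leaving /mj/ as coda.
V3 /o/ – V4 /o/: /nj/ is a licit onset in full, so it all attaches to the next syllable.
So the parse is vu.njemj.no.njovn.
The third /j/ is in the onset of syllable 4 (/njovn/).

4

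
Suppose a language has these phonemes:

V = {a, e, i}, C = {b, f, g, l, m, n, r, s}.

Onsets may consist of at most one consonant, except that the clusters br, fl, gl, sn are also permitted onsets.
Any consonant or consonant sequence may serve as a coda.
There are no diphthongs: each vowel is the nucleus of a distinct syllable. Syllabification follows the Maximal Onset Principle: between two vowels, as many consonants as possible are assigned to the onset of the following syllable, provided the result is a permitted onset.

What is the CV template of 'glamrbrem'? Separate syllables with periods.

CCVCC.CCVC

Vowels present: a, e; each is a nucleus, giving 2 syllables.
Between /a/ (V1) and /e/ (V2): cluster /mrbr/ — the longest permitted-onset suffix is /br/; onset = /br/, preceding coda = /mr/.
Result: glamr.brem.
Mapping each syllable to C/V: /glamr/ → CCVCC, /brem/ → CCVC.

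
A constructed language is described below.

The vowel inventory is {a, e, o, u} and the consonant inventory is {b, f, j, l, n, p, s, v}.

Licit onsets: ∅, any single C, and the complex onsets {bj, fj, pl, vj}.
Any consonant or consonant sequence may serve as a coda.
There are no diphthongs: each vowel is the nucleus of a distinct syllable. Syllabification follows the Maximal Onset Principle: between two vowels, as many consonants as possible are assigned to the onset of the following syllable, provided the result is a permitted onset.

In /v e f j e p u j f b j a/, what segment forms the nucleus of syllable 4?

a

Vowels present: e, e, u, a; each is a nucleus, giving 4 syllables.
The fourth nucleus (vowel 4 from the left) is /a/.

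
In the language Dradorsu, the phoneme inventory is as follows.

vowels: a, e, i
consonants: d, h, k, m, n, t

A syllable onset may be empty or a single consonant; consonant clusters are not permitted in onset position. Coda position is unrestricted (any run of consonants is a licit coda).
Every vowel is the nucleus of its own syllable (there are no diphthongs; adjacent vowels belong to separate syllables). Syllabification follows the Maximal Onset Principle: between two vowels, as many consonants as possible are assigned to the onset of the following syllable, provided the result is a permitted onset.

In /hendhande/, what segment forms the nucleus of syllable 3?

e

Vowels present: e, a, e; each is a nucleus, giving 3 syllables.
The third nucleus (vowel 3 from the left) is /e/.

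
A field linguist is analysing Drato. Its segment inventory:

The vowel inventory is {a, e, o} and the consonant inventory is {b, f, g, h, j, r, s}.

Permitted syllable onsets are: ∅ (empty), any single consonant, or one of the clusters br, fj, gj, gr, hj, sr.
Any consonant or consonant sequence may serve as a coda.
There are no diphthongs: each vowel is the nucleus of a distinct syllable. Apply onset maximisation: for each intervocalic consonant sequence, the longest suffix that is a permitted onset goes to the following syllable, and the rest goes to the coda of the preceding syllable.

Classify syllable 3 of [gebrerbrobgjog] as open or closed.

Vowels present: e, e, o, o; each is a nucleus, giving 4 syllables.
σ1/σ2 boundary: cluster /br/ — /br/ is itself a permitted onset, so the whole cluster goes right; preceding coda = ∅.
σ2/σ3 boundary: /rbr/; trying suffixes from longest down, /br/ is the first permitted one, so coda /r/ | onset /br/.
σ3/σ4 boundary: /bgj/; trying suffixes from longest down, /gj/ is the first permitted one, so coda /b/ | onset /gj/.
Result: ge.brer.brob.gjog.
Syllable 3 is /brob/ with coda /b/, so it is closed.

closed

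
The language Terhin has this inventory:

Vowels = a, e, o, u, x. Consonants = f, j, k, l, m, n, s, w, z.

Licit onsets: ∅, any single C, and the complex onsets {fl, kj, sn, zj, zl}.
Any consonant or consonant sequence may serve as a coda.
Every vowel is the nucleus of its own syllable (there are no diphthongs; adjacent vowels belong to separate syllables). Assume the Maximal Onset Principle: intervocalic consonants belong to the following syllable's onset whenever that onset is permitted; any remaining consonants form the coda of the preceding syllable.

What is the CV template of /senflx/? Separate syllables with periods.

CVC.CCV

Vowels present: e, x; each is a nucleus, giving 2 syllables.
Between /e/ (V1) and /x/ (V2): cluster /nfl/ — the longest permitted-onset suffix is /fl/; onset = /fl/, preceding coda = /n/.
Result: sen.flx.
Mapping each syllable to C/V: /sen/ → CVC, /flx/ → CCV.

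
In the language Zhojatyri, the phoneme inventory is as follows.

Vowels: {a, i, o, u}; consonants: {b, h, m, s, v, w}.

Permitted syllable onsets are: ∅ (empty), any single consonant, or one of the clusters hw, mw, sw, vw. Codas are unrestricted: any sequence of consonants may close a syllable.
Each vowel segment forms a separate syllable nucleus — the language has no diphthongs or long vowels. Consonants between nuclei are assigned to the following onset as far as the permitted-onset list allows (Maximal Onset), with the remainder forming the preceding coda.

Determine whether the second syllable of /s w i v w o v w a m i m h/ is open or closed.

The vowels are i, o, a, i — 4 nuclei, so 4 syllables.
Between /i/ (V1) and /o/ (V2): /vw/ — entire cluster is a permitted onset → onset /vw/, coda ∅.
Between /o/ (V2) and /a/ (V3): /vw/ is a licit onset in full, so it all attaches to the next syllable.
Between /a/ (V3) and /i/ (V4): /m/ → onset of the next syllable (single consonants are always licit onsets).
Putting it together: swi.vwo.vwa.mimh.
Syllable 2 is /vwo/; it ends in its nucleus with no coda, so it is open.

open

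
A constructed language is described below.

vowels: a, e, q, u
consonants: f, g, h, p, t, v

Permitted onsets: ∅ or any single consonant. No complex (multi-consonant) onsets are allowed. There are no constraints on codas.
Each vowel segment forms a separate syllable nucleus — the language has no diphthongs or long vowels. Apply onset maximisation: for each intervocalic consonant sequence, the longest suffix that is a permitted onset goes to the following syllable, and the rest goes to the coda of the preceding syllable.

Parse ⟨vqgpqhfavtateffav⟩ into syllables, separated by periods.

Vowels present: q, q, a, a, e, a; each is a nucleus, giving 6 syllables.
V1 /q/ – V2 /q/: cluster /gp/ — the longest permitted-onset suffix is /p/; onset = /p/, preceding coda = /g/.
V2 /q/ – V3 /a/: /hf/ splits as /h/ + /f/ (/f/ is the longest suffix that is a licit onset).
V3 /a/ – V4 /a/: cluster /vt/ — the longest permitted-onset suffix is /t/; onset = /t/, preceding coda = /v/.
V4 /a/ – V5 /e/: /t/ → onset of the next syllable (single consonants are always licit onsets).
V5 /e/ – V6 /a/: /ff/ — longest licit onset from the right is /f/, leaving /f/ as coda.

vqg.pqh.fav.ta.tef.fav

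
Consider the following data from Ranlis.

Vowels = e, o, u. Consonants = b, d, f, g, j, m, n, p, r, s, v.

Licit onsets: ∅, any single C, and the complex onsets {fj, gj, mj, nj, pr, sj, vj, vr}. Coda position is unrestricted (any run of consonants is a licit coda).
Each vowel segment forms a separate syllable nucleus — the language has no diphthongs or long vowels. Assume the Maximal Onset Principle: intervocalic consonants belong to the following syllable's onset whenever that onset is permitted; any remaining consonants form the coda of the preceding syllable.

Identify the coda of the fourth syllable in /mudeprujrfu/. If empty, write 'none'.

none

Nuclei (vowels): u, e, u, u → 4 syllables.
V1 /u/ – V2 /e/: /d/ is a single consonant, so it becomes the next onset.
V2 /e/ – V3 /u/: /pr/ — entire cluster is a permitted onset → onset /pr/, coda ∅.
V3 /u/ – V4 /u/: /jrf/; trying suffixes from longest down, /f/ is the first permitted one, so coda /jr/ | onset /f/.
Result: mu.de.prujr.fu.
Syllable 4 is /fu/: onset /f/, nucleus /u/, coda ∅.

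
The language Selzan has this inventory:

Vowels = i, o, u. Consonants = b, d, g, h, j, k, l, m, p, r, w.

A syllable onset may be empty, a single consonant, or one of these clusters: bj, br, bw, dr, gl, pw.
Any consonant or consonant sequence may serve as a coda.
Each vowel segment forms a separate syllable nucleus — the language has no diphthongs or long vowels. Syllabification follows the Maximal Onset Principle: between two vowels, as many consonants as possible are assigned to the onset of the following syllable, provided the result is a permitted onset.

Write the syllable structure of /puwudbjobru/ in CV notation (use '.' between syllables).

CV.CVC.CCV.CCV

The vowels are u, u, o, u — 4 nuclei, so 4 syllables.
Between /u/ (V1) and /u/ (V2): just /w/ — single C goes to the following onset.
Between /u/ (V2) and /o/ (V3): /dbj/ — longest licit onset from the right is /bj/, leaving /d/ as coda.
Between /o/ (V3) and /u/ (V4): cluster /br/ — /br/ is itself a permitted onset, so the whole cluster goes right; preceding coda = ∅.
Putting it together: pu.wud.bjo.bru.
Mapping each syllable to C/V: /pu/ → CV, /wud/ → CVC, /bjo/ → CCV, /bru/ → CCV.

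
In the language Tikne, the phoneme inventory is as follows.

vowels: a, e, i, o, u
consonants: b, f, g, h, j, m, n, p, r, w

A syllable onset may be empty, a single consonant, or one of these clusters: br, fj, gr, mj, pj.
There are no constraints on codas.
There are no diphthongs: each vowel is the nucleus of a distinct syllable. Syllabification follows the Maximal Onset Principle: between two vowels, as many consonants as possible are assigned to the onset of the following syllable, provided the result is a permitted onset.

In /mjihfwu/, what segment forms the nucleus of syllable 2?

Nuclei (vowels): i, u → 2 syllables.
The second nucleus (vowel 2 from the left) is /u/.

u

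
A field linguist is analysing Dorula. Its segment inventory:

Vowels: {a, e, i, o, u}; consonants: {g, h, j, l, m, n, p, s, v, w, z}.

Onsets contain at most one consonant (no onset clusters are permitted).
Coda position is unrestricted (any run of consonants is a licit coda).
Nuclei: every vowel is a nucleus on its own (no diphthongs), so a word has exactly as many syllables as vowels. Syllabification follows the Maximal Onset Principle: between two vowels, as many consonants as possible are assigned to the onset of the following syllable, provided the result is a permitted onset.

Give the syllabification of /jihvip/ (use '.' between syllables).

Nuclei (vowels): i, i → 2 syllables.
Between /i/ (V1) and /i/ (V2): /hv/ — longest licit onset from the right is /v/, leaving /h/ as coda.

jih.vip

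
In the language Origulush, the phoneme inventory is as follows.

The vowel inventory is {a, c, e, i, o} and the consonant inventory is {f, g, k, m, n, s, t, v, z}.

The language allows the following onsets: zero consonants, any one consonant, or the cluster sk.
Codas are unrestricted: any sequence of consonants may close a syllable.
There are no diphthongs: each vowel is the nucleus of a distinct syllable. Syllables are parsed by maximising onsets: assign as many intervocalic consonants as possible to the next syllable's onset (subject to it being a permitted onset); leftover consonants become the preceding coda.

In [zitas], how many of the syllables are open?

Vowels present: i, a; each is a nucleus, giving 2 syllables.
V1 /i/ – V2 /a/: /t/ → onset of the next syllable (single consonants are always licit onsets).
Syllabification: zi.tas.
Classifying each syllable: /zi/ (open), /tas/ (closed).
Open syllables: 1.

1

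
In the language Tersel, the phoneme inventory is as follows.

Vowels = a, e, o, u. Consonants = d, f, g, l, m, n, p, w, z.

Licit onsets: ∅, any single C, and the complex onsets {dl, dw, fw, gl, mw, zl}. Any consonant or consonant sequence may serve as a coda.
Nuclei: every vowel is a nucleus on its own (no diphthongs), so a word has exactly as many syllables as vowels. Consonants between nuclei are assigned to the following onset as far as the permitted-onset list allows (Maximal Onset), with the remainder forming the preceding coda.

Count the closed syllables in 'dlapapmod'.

Vowels present: a, a, o; each is a nucleus, giving 3 syllables.
/a…a/ gap (V1→V2): /p/ is a single consonant, so it becomes the next onset.
/a…o/ gap (V2→V3): /pm/; trying suffixes from longest down, /m/ is the first permitted one, so coda /p/ | onset /m/.
So the parse is dla.pap.mod.
Classifying each syllable: /dla/ (open), /pap/ (closed), /mod/ (closed).
Closed syllables: 2.

2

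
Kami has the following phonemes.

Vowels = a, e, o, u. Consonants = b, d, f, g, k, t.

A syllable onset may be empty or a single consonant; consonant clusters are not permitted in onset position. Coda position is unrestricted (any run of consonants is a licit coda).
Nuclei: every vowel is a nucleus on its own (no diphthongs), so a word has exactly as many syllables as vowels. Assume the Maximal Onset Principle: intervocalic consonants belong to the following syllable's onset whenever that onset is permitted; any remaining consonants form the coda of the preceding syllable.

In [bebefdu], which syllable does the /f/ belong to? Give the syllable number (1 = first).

2

The vowels are e, e, u — 3 nuclei, so 3 syllables.
/e…e/ gap (V1→V2): just /b/ — single C goes to the following onset.
/e…u/ gap (V2→V3): cluster /fd/ — the longest permitted-onset suffix is /d/; onset = /d/, preceding coda = /f/.
Syllabification: be.bef.du.
The /f/ is in the coda of syllable 2 (/bef/).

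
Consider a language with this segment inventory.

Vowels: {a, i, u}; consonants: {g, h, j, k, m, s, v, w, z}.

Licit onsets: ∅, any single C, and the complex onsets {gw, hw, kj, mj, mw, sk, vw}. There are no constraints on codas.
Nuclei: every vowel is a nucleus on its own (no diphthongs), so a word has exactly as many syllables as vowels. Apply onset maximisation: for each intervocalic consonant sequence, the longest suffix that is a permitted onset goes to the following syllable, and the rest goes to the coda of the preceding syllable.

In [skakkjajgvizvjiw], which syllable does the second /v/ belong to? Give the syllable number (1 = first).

Vowels present: a, a, i, i; each is a nucleus, giving 4 syllables.
Between /a/ (V1) and /a/ (V2): cluster /kkj/ — the longest permitted-onset suffix is /kj/; onset = /kj/, preceding coda = /k/.
Between /a/ (V2) and /i/ (V3): /jgv/; trying suffixes from longest down, /v/ is the first permitted one, so coda /jg/ | onset /v/.
Between /i/ (V3) and /i/ (V4): cluster /zvj/ — the longest permitted-onset suffix is /j/; onset = /j/, preceding coda = /zv/.
Syllabification: skak.kjajg.vizv.jiw.
The second /v/ is in the coda of syllable 3 (/vizv/).

3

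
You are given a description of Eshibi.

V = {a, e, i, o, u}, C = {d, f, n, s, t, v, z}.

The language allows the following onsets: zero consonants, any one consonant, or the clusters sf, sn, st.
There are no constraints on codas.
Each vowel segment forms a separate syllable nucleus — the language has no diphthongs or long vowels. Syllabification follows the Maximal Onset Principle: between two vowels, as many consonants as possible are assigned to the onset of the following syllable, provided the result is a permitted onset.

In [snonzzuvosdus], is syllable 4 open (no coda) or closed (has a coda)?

Nuclei (vowels): o, u, o, u → 4 syllables.
σ1/σ2 boundary: cluster /nzz/ — the longest permitted-onset suffix is /z/; onset = /z/, preceding coda = /nz/.
σ2/σ3 boundary: just /v/ — single C goes to the following onset.
σ3/σ4 boundary: /sd/ — longest licit onset from the right is /d/, leaving /s/ as coda.
Putting it together: snonz.zu.vos.dus.
Syllable 4 is /dus/ with coda /s/, so it is closed.

closed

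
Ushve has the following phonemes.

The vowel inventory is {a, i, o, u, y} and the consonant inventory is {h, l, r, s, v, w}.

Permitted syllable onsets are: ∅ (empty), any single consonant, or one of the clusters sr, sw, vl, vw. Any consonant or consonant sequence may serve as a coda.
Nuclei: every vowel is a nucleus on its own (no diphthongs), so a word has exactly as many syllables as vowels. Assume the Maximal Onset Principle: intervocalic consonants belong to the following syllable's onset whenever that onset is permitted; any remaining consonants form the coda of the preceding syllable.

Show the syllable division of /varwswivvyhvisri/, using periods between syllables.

Vowels present: a, i, y, i, i; each is a nucleus, giving 5 syllables.
σ1/σ2 boundary: /rwsw/ splits as /rw/ + /sw/ (/sw/ is the longest suffix that is a licit onset).
σ2/σ3 boundary: cluster /vv/ — the longest permitted-onset suffix is /v/; onset = /v/, preceding coda = /v/.
σ3/σ4 boundary: /hv/ — longest licit onset from the right is /v/, leaving /h/ as coda.
σ4/σ5 boundary: /sr/ is a licit onset in full, so it all attaches to the next syllable.

varw.swiv.vyh.vi.sri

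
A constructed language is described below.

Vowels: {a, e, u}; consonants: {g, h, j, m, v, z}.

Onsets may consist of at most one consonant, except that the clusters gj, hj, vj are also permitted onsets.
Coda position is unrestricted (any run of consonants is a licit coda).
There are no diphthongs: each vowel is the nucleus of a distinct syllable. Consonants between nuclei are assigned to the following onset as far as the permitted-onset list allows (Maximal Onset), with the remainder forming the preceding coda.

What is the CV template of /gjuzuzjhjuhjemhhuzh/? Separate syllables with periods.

The vowels are u, u, u, e, u — 5 nuclei, so 5 syllables.
σ1/σ2 boundary: /z/ is a single consonant, so it becomes the next onset.
σ2/σ3 boundary: /zjhj/ splits as /zj/ + /hj/ (/hj/ is the longest suffix that is a licit onset).
σ3/σ4 boundary: /hj/ — entire cluster is a permitted onset → onset /hj/, coda ∅.
σ4/σ5 boundary: /mhh/ splits as /mh/ + /h/ (/h/ is the longest suffix that is a licit onset).
Result: gju.zuzj.hju.hjemh.huzh.
Mapping each syllable to C/V: /gju/ → CCV, /zuzj/ → CVCC, /hju/ → CCV, /hjemh/ → CCVCC, /huzh/ → CVCC.

CCV.CVCC.CCV.CCVCC.CVCC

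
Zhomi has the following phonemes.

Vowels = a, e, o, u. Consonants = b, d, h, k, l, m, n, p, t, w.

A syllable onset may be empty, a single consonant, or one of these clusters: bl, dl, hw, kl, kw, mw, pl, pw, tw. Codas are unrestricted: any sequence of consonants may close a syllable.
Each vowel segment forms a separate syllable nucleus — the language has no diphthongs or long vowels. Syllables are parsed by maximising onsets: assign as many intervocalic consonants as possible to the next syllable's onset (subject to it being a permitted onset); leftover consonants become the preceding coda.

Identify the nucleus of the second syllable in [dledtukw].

Vowels present: e, u; each is a nucleus, giving 2 syllables.
The second nucleus (vowel 2 from the left) is /u/.

u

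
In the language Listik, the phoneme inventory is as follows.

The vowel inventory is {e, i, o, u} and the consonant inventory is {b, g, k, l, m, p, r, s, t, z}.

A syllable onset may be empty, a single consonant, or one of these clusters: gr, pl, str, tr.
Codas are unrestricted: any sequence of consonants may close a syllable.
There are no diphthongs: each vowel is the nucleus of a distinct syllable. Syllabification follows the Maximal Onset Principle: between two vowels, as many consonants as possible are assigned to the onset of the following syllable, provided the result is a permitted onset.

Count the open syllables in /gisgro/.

Nuclei (vowels): i, o → 2 syllables.
Between /i/ (V1) and /o/ (V2): /sgr/ splits as /s/ + /gr/ (/gr/ is the longest suffix that is a licit onset).
Result: gis.gro.
Classifying each syllable: /gis/ (closed), /gro/ (open).
Open syllables: 1.

1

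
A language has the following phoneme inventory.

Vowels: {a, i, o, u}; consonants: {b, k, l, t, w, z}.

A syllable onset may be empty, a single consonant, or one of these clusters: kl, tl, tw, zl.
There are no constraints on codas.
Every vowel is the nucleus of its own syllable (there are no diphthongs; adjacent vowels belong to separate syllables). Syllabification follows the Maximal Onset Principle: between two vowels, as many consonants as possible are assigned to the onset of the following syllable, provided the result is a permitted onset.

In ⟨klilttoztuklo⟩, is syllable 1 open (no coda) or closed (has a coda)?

Nuclei (vowels): i, o, u, o → 4 syllables.
V1 /i/ – V2 /o/: /ltt/; trying suffixes from longest down, /t/ is the first permitted one, so coda /lt/ | onset /t/.
V2 /o/ – V3 /u/: cluster /zt/ — the longest permitted-onset suffix is /t/; onset = /t/, preceding coda = /z/.
V3 /u/ – V4 /o/: cluster /kl/ — /kl/ is itself a permitted onset, so the whole cluster goes right; preceding coda = ∅.
Syllabification: klilt.toz.tu.klo.
Syllable 1 is /klilt/ with coda /lt/, so it is closed.

closed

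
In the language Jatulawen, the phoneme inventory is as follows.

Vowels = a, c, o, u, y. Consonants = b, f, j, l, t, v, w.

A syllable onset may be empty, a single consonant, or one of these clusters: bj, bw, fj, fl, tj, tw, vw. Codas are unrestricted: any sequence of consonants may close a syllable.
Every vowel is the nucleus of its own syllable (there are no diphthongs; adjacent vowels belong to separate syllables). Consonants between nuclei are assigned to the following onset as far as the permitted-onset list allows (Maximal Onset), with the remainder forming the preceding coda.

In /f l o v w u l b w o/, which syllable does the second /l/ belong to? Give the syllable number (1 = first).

Nuclei (vowels): o, u, o → 3 syllables.
V1 /o/ – V2 /u/: /vw/ — entire cluster is a permitted onset → onset /vw/, coda ∅.
V2 /u/ – V3 /o/: cluster /lbw/ — the longest permitted-onset suffix is /bw/; onset = /bw/, preceding coda = /l/.
Result: flo.vwul.bwo.
The second /l/ is in the coda of syllable 2 (/vwul/).

2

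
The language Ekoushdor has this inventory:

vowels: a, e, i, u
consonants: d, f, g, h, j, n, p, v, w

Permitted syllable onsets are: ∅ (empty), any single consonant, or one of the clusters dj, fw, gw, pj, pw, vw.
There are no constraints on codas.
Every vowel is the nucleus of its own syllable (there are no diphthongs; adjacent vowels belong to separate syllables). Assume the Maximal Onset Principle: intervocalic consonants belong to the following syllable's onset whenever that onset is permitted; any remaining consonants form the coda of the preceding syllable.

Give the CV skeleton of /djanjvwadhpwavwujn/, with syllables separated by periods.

CCVCC.CCVCC.CCV.CCVCC

The vowels are a, a, a, u — 4 nuclei, so 4 syllables.
/a…a/ gap (V1→V2): /njvw/ — longest licit onset from the right is /vw/, leaving /nj/ as coda.
/a…a/ gap (V2→V3): cluster /dhpw/ — the longest permitted-onset suffix is /pw/; onset = /pw/, preceding coda = /dh/.
/a…u/ gap (V3→V4): cluster /vw/ — /vw/ is itself a permitted onset, so the whole cluster goes right; preceding coda = ∅.
Putting it together: djanj.vwadh.pwa.vwujn.
Mapping each syllable to C/V: /djanj/ → CCVCC, /vwadh/ → CCVCC, /pwa/ → CCV, /vwujn/ → CCVCC.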